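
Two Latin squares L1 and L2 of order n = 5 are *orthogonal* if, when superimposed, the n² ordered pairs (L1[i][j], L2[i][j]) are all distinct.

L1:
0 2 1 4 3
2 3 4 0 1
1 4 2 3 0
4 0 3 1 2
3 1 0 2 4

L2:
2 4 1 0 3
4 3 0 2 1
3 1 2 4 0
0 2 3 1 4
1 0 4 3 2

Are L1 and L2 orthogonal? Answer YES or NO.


Form the n² = 25 superimposed pairs (L1[i][j], L2[i][j]), row by row (rows and columns indexed from 0):
row 0: (0,2) (2,4) (1,1) (4,0) (3,3)
row 1: (2,4) (3,3) (4,0) (0,2) (1,1)
row 2: (1,3) (4,1) (2,2) (3,4) (0,0)
row 3: (4,0) (0,2) (3,3) (1,1) (2,4)
row 4: (3,1) (1,0) (0,4) (2,3) (4,2)
Orthogonality requires all 25 pairs distinct.
But the pair (2,4) repeats: cell (0,1) has L1 = 2, L2 = 4, and cell (1,0) has L1 = 2, L2 = 4.
A repeated pair means some other pair never occurs (only 15 distinct pairs out of 25), so the squares are not orthogonal.
Conclusion: NO.

NO


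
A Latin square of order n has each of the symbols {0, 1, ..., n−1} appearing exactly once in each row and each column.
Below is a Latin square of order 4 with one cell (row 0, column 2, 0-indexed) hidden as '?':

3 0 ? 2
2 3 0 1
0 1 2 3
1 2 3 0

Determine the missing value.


Row 0 contains symbols [0, 2, 3] — missing [1].
Column 2 contains symbols [0, 2, 3] — missing [1].
The missing symbol must appear in both missing sets; intersection = [1].
Therefore the hidden value is 1.

Missing value = 1.


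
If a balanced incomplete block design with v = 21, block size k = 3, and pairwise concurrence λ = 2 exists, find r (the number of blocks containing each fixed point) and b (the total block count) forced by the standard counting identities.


Any 2-(v, k, λ) BIBD satisfies two necessary conditions:
  (i)  Each point sits in r blocks, and counting incidences through any fixed point gives r(k − 1) = λ(v − 1), so r = λ(v − 1)/(k − 1).
  (ii) Total incidences bk = vr, so b = vr/k.
Step 1: r = λ(v − 1)/(k − 1) = 2·(21 − 1)/(3 − 1) = 2·20/2 = 40/2 = 20.
Step 2: b = vr/k = 21·20/3 = 420/3 = 140.
Check integrality: r = 20 ∈ Z ✓, b = 140 ∈ Z ✓.
(These identities are necessary conditions: they determine r and b for any design with these parameters, but do not by themselves prove that one exists.)

r = 20, b = 140.


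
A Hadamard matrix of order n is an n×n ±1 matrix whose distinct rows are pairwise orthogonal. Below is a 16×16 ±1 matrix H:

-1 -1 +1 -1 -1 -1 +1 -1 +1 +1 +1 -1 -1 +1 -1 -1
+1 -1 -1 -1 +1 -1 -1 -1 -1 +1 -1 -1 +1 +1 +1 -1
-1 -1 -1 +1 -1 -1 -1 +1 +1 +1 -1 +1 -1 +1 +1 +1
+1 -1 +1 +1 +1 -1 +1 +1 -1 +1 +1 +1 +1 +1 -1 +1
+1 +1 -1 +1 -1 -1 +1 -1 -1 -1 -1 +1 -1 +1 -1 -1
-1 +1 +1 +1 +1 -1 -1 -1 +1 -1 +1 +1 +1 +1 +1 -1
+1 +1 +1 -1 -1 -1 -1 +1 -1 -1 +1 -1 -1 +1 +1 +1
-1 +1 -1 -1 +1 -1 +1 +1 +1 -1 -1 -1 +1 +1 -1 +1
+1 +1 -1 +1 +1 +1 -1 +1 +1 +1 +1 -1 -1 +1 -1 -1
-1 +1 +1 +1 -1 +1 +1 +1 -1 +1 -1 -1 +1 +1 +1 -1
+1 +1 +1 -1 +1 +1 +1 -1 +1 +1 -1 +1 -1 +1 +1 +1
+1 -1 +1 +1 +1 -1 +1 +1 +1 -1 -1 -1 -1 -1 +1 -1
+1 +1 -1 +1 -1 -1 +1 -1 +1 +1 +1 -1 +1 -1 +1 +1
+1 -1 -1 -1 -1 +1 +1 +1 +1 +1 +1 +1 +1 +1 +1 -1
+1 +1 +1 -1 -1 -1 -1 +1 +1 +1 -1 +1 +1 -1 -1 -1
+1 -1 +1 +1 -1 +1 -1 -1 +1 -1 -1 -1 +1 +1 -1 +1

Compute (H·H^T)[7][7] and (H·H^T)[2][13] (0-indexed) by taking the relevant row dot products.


Row 2 of H: [-1, -1, -1, 1, -1, -1, -1, 1, 1, 1, -1, 1, -1, 1, 1, 1].
Row 7 of H: [-1, 1, -1, -1, 1, -1, 1, 1, 1, -1, -1, -1, 1, 1, -1, 1].
Row 13 of H: [1, -1, -1, -1, -1, 1, 1, 1, 1, 1, 1, 1, 1, 1, 1, -1].
(H·H^T)[7][7] = Σ_j H[7][j]·H[7][j] = (-1)² + (1)² + (-1)² + (-1)² + (1)² + (-1)² + (1)² + (1)² + (1)² + (-1)² + (-1)² + (-1)² + (1)² + (1)² + (-1)² + (1)² = 1 + 1 + 1 + 1 + 1 + 1 + 1 + 1 + 1 + 1 + 1 + 1 + 1 + 1 + 1 + 1 = 16.
(H·H^T)[2][13] = Σ_j H[2][j]·H[13][j] = (-1)·(1) + (-1)·(-1) + (-1)·(-1) + (1)·(-1) + (-1)·(-1) + (-1)·(1) + (-1)·(1) + (1)·(1) + (1)·(1) + (1)·(1) + (-1)·(1) + (1)·(1) + (-1)·(1) + (1)·(1) + (1)·(1) + (1)·(-1) = -1 + 1 + 1 + -1 + 1 + -1 + -1 + 1 + 1 + 1 + -1 + 1 + -1 + 1 + 1 + -1 = 2.
Rows 2 and 13 are not orthogonal (dot product = 2 ≠ 0), so H is not a Hadamard matrix.

(7,7) entry = 16; (2,13) entry = 2.


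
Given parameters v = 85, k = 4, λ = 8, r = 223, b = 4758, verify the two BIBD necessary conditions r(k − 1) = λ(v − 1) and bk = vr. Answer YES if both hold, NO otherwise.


Condition (i): r(k − 1) = 223·3 = 669; λ(v − 1) = 8·84 = 672. Match? NO.
Condition (ii): bk = 4758·4 = 19032; vr = 85·223 = 18955. Match? NO.
Both conditions hold? NO.

NO


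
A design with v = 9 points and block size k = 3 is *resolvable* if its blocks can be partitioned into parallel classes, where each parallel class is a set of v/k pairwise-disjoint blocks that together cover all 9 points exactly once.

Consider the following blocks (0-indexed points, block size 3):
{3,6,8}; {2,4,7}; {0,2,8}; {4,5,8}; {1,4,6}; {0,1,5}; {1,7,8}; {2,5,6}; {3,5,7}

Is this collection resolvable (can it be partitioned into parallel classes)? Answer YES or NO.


v = 9, block size k = 3, number of blocks = 9.
For resolvability, blocks must partition into parallel classes of size v/k = 3.
Total blocks must therefore be a multiple of 3: 9 = 3·3 + 0 ⇒ divisible ✓.
Consider block {4,5,8}. It intersects every other block in the collection, so no parallel class of size 3 can contain it.
Since every block must belong to some parallel class in a resolution, the collection cannot be partitioned into parallel classes.
Resolvable? NO.

NO


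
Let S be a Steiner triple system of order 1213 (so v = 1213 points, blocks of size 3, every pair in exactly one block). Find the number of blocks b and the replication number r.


An STS(v) is a 2-(v, 3, 1) BIBD: block size k = 3, λ = 1.
Replication: r(k − 1) = λ(v − 1) ⇒ r·2 = 1213 − 1 = 1212 ⇒ r = 606.
Block count: b = v(v − 1)/6 = 1213·1212/6 = 1470156/6 = 245026.
(Check via bk = vr: 245026·3 = 735078 = 1213·606 = 735078 ✓.)

r = 606, b = 245026.


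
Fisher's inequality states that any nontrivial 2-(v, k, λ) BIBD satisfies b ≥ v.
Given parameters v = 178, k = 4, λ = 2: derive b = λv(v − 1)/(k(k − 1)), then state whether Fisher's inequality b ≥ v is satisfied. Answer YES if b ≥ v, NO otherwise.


b = λv(v − 1)/(k(k − 1)) = 2·178·177/(4·3) = 63012/12 = 5251.
Compare with v = 178: b ≥ v, so Fisher's inequality holds.

YES


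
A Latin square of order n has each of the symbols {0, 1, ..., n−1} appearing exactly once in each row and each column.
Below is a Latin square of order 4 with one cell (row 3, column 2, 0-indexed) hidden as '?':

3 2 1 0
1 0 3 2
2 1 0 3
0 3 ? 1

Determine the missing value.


Row 3 contains symbols [0, 1, 3] — missing [2].
Column 2 contains symbols [0, 1, 3] — missing [2].
The missing symbol must appear in both missing sets; intersection = [2].
Therefore the hidden value is 2.

Missing value = 2.


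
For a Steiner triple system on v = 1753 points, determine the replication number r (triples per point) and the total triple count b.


An STS(v) is a 2-(v, 3, 1) BIBD: block size k = 3, λ = 1.
Replication: r(k − 1) = λ(v − 1) ⇒ r·2 = 1753 − 1 = 1752 ⇒ r = 876.
Block count: bk = vr ⇒ b·3 = 1753·876 = 1535628 ⇒ b = 511876.
(Check via b = v(v − 1)/6 = 1753·1752/6 = 3071256/6 = 511876.)

r = 876, b = 511876.


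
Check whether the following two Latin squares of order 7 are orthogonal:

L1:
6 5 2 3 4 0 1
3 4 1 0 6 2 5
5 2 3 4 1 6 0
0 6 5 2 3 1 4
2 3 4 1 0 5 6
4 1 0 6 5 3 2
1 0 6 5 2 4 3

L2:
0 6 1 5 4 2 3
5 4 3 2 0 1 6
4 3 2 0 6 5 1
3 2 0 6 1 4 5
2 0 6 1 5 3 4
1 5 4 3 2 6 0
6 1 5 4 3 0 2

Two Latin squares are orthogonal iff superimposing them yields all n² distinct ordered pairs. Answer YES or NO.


Form the n² = 49 superimposed pairs (L1[i][j], L2[i][j]), row by row (rows and columns indexed from 0):
row 0: (6,0) (5,6) (2,1) (3,5) (4,4) (0,2) (1,3)
row 1: (3,5) (4,4) (1,3) (0,2) (6,0) (2,1) (5,6)
row 2: (5,4) (2,3) (3,2) (4,0) (1,6) (6,5) (0,1)
row 3: (0,3) (6,2) (5,0) (2,6) (3,1) (1,4) (4,5)
row 4: (2,2) (3,0) (4,6) (1,1) (0,5) (5,3) (6,4)
row 5: (4,1) (1,5) (0,4) (6,3) (5,2) (3,6) (2,0)
row 6: (1,6) (0,1) (6,5) (5,4) (2,3) (4,0) (3,2)
Orthogonality requires all 49 pairs distinct.
But the pair (3,5) repeats: cell (0,3) has L1 = 3, L2 = 5, and cell (1,0) has L1 = 3, L2 = 5.
A repeated pair means some other pair never occurs (only 35 distinct pairs out of 49), so the squares are not orthogonal.
Conclusion: NO.

NO


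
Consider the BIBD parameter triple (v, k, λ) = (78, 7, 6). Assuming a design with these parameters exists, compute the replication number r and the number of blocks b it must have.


Any 2-(v, k, λ) BIBD satisfies two necessary conditions:
  (i)  Each point sits in r blocks, and counting incidences through any fixed point gives r(k − 1) = λ(v − 1), so r = λ(v − 1)/(k − 1).
  (ii) Total incidences bk = vr, so b = vr/k.
Step 1: r = λ(v − 1)/(k − 1) = 6·(78 − 1)/(7 − 1) = 6·77/6 = 462/6 = 77.
Step 2: b = vr/k = 78·77/7 = 6006/7 = 858.
Check integrality: r = 77 ∈ Z ✓, b = 858 ∈ Z ✓.
(These identities are necessary conditions: they determine r and b for any design with these parameters, but do not by themselves prove that one exists.)

r = 77, b = 858.


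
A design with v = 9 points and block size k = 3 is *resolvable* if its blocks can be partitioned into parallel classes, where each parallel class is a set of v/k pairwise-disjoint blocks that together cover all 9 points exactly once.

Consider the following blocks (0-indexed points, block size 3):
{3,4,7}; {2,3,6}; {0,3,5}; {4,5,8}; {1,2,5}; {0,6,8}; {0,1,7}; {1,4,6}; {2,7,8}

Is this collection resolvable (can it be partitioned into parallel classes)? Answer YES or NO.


v = 9, block size k = 3, number of blocks = 9.
For resolvability, blocks must partition into parallel classes of size v/k = 3.
Total blocks must therefore be a multiple of 3: 9 = 3·3 + 0 ⇒ divisible ✓.
Greedy packing gives 3 candidate class(es). Each should be a full parallel class (size 3, covers all 9 points).
  Class 1 (3 blocks): {3,4,7}; {1,2,5}; {0,6,8}. Points covered: [0, 1, 2, 3, 4, 5, 6, 7, 8].
  Class 2 (3 blocks): {2,3,6}; {4,5,8}; {0,1,7}. Points covered: [0, 1, 2, 3, 4, 5, 6, 7, 8].
  Class 3 (3 blocks): {0,3,5}; {1,4,6}; {2,7,8}. Points covered: [0, 1, 2, 3, 4, 5, 6, 7, 8].
All classes full (size 3)? YES. All classes cover every point? YES.
Resolvable? YES.

YES


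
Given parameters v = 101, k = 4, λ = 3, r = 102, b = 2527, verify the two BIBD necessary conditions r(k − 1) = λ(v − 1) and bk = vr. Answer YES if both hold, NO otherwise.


Condition (i): r(k − 1) = 102·3 = 306; λ(v − 1) = 3·100 = 300. Match? NO.
Condition (ii): bk = 2527·4 = 10108; vr = 101·102 = 10302. Match? NO.
Both conditions hold? NO.

NO


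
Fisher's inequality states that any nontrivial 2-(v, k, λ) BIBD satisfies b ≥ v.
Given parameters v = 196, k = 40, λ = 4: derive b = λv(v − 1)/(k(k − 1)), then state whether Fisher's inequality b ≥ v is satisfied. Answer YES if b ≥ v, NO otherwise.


b = λv(v − 1)/(k(k − 1)) = 4·196·195/(40·39) = 152880/1560 = 98.
Compare with v = 196: b < v, so Fisher's inequality fails.

NO


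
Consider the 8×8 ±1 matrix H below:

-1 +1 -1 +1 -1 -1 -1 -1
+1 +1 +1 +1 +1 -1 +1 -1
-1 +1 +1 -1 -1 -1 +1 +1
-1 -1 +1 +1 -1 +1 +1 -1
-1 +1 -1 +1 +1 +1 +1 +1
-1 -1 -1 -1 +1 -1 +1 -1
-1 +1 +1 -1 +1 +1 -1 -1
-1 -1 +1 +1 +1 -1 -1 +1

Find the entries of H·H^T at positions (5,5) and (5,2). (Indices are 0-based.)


Row 2 of H: [-1, 1, 1, -1, -1, -1, 1, 1].
Row 5 of H: [-1, -1, -1, -1, 1, -1, 1, -1].
(H·H^T)[5][5] = Σ_j H[5][j]·H[5][j] = (-1)² + (-1)² + (-1)² + (-1)² + (1)² + (-1)² + (1)² + (-1)² = 1 + 1 + 1 + 1 + 1 + 1 + 1 + 1 = 8.
(H·H^T)[5][2] = Σ_j H[5][j]·H[2][j] = (-1)·(-1) + (-1)·(1) + (-1)·(1) + (-1)·(-1) + (1)·(-1) + (-1)·(-1) + (1)·(1) + (-1)·(1) = 1 + -1 + -1 + 1 + -1 + 1 + 1 + -1 = 0.
So rows 5 and 2 are orthogonal; the diagonal entry equals n = 8.

(5,5) entry = 8; (5,2) entry = 0.


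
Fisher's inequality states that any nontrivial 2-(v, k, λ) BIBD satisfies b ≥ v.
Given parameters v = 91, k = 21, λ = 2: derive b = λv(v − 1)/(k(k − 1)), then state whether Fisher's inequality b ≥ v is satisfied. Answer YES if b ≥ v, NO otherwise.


b = λv(v − 1)/(k(k − 1)) = 2·91·90/(21·20) = 16380/420 = 39.
Compare with v = 91: b < v, so Fisher's inequality fails.

NO


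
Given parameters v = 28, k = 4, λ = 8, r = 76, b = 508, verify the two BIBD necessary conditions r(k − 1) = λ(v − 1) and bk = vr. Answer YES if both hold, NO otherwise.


Condition (i): r(k − 1) = 76·3 = 228; λ(v − 1) = 8·27 = 216. Match? NO.
Condition (ii): bk = 508·4 = 2032; vr = 28·76 = 2128. Match? NO.
Both conditions hold? NO.

NO


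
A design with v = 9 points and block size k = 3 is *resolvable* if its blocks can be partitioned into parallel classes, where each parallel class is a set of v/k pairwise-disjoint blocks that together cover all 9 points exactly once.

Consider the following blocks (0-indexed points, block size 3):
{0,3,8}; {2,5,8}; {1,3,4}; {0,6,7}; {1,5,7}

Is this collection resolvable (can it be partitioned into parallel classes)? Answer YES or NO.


v = 9, block size k = 3, number of blocks = 5.
For resolvability, blocks must partition into parallel classes of size v/k = 3.
Total blocks must therefore be a multiple of 3: 5 = 3·1 + 2 ⇒ not divisible ✗.
Resolvable? NO.

NO


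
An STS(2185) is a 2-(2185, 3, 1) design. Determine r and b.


An STS(v) is a 2-(v, 3, 1) BIBD: block size k = 3, λ = 1.
Replication: r(k − 1) = λ(v − 1) ⇒ r·2 = 2185 − 1 = 2184 ⇒ r = 1092.
Block count: bk = vr ⇒ b·3 = 2185·1092 = 2386020 ⇒ b = 795340.

r = 1092, b = 795340.


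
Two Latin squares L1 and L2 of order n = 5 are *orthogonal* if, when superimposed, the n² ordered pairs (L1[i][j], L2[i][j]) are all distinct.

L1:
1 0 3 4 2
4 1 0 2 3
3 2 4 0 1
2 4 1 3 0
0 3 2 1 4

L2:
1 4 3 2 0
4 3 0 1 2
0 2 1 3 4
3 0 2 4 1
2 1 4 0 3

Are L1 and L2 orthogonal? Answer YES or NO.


Form the n² = 25 superimposed pairs (L1[i][j], L2[i][j]), row by row (rows and columns indexed from 0):
row 0: (1,1) (0,4) (3,3) (4,2) (2,0)
row 1: (4,4) (1,3) (0,0) (2,1) (3,2)
row 2: (3,0) (2,2) (4,1) (0,3) (1,4)
row 3: (2,3) (4,0) (1,2) (3,4) (0,1)
row 4: (0,2) (3,1) (2,4) (1,0) (4,3)
Orthogonality requires all 25 pairs distinct.
Check by first coordinate: for each symbol s of L1, list the L2 entries in the n cells where L1 = s; they must all differ.
  L1 = 0: L2 entries (in reading order) 4, 0, 3, 1, 2 — all 5 distinct ✓
  L1 = 1: L2 entries (in reading order) 1, 3, 4, 2, 0 — all 5 distinct ✓
  L1 = 2: L2 entries (in reading order) 0, 1, 2, 3, 4 — all 5 distinct ✓
  L1 = 3: L2 entries (in reading order) 3, 2, 0, 4, 1 — all 5 distinct ✓
  L1 = 4: L2 entries (in reading order) 2, 4, 1, 0, 3 — all 5 distinct ✓
Every symbol of L1 meets every symbol of L2 exactly once, so all 25 pairs are distinct (25 of 25).
Conclusion: YES.

YES


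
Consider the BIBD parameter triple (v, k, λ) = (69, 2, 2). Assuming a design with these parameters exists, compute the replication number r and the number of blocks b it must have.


Any 2-(v, k, λ) BIBD satisfies two necessary conditions:
  (i)  Each point sits in r blocks, and counting incidences through any fixed point gives r(k − 1) = λ(v − 1), so r = λ(v − 1)/(k − 1).
  (ii) Total incidences bk = vr, so b = vr/k.
Step 1: r = λ(v − 1)/(k − 1) = 2·(69 − 1)/(2 − 1) = 2·68/1 = 136/1 = 136.
Step 2: b = vr/k = 69·136/2 = 9384/2 = 4692.
Check integrality: r = 136 ∈ Z ✓, b = 4692 ∈ Z ✓.
(These identities are necessary conditions: they determine r and b for any design with these parameters, but do not by themselves prove that one exists.)

r = 136, b = 4692.


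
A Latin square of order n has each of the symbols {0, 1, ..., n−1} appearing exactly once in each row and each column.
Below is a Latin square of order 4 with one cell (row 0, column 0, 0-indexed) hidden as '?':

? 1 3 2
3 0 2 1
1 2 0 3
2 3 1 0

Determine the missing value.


Row 0 contains symbols [1, 2, 3] — missing [0].
Column 0 contains symbols [1, 2, 3] — missing [0].
The missing symbol must appear in both missing sets; intersection = [0].
Therefore the hidden value is 0.

Missing value = 0.


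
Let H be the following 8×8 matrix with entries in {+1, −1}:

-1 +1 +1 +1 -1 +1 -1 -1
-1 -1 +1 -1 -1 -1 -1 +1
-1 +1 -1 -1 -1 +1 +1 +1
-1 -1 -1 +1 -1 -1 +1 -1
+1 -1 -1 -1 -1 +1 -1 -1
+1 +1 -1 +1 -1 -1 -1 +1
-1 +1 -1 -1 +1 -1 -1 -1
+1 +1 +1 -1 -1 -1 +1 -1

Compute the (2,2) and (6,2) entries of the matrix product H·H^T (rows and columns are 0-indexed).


Row 2 of H: [-1, 1, -1, -1, -1, 1, 1, 1].
Row 6 of H: [-1, 1, -1, -1, 1, -1, -1, -1].
(H·H^T)[2][2] = Σ_j H[2][j]·H[2][j] = (-1)² + (1)² + (-1)² + (-1)² + (-1)² + (1)² + (1)² + (1)² = 1 + 1 + 1 + 1 + 1 + 1 + 1 + 1 = 8.
(H·H^T)[6][2] = Σ_j H[6][j]·H[2][j] = (-1)·(-1) + (1)·(1) + (-1)·(-1) + (-1)·(-1) + (1)·(-1) + (-1)·(1) + (-1)·(1) + (-1)·(1) = 1 + 1 + 1 + 1 + -1 + -1 + -1 + -1 = 0.
So rows 6 and 2 are orthogonal; the diagonal entry equals n = 8.

(2,2) entry = 8; (6,2) entry = 0.


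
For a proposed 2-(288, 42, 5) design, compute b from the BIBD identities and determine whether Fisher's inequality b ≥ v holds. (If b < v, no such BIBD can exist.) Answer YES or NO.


r = λ(v − 1)/(k − 1) = 5·287/41 = 35.
b = vr/k = 288·35/42 = 240.
Fisher's inequality: b ≥ v ⇔ 240 ≥ 288? NO.

NO


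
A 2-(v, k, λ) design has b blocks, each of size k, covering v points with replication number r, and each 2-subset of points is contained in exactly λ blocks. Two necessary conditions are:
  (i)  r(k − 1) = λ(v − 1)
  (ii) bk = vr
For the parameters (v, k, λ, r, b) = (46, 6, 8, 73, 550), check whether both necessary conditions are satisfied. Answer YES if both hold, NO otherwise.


Condition (i): r(k − 1) = 73·5 = 365; λ(v − 1) = 8·45 = 360. Match? NO.
Condition (ii): bk = 550·6 = 3300; vr = 46·73 = 3358. Match? NO.
Both conditions hold? NO.

NO


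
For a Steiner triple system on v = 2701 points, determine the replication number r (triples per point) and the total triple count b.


An STS(v) is a 2-(v, 3, 1) BIBD: block size k = 3, λ = 1.
Replication: r(k − 1) = λ(v − 1) ⇒ r·2 = 2701 − 1 = 2700 ⇒ r = 1350.
Block count: bk = vr ⇒ b·3 = 2701·1350 = 3646350 ⇒ b = 1215450.

r = 1350, b = 1215450.


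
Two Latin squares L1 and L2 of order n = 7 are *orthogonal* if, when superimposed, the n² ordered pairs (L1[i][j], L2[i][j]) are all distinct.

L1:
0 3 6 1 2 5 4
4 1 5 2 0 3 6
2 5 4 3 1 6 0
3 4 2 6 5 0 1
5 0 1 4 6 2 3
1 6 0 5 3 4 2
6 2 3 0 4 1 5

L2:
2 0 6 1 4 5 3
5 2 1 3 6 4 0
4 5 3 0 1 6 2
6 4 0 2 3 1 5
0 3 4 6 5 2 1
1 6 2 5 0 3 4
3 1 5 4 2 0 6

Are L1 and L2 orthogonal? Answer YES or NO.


Form the n² = 49 superimposed pairs (L1[i][j], L2[i][j]), row by row (rows and columns indexed from 0):
row 0: (0,2) (3,0) (6,6) (1,1) (2,4) (5,5) (4,3)
row 1: (4,5) (1,2) (5,1) (2,3) (0,6) (3,4) (6,0)
row 2: (2,4) (5,5) (4,3) (3,0) (1,1) (6,6) (0,2)
row 3: (3,6) (4,4) (2,0) (6,2) (5,3) (0,1) (1,5)
row 4: (5,0) (0,3) (1,4) (4,6) (6,5) (2,2) (3,1)
row 5: (1,1) (6,6) (0,2) (5,5) (3,0) (4,3) (2,4)
row 6: (6,3) (2,1) (3,5) (0,4) (4,2) (1,0) (5,6)
Orthogonality requires all 49 pairs distinct.
But the pair (2,4) repeats: cell (0,4) has L1 = 2, L2 = 4, and cell (2,0) has L1 = 2, L2 = 4.
A repeated pair means some other pair never occurs (only 35 distinct pairs out of 49), so the squares are not orthogonal.
Conclusion: NO.

NO


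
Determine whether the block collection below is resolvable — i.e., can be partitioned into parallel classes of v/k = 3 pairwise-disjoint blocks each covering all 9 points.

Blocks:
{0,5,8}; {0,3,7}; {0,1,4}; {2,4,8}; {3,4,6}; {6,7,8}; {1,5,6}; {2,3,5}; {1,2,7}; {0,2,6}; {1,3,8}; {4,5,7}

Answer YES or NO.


v = 9, block size k = 3, number of blocks = 12.
For resolvability, blocks must partition into parallel classes of size v/k = 3.
Total blocks must therefore be a multiple of 3: 12 = 3·4 + 0 ⇒ divisible ✓.
Greedy packing gives 4 candidate class(es). Each should be a full parallel class (size 3, covers all 9 points).
  Class 1 (3 blocks): {0,5,8}; {3,4,6}; {1,2,7}. Points covered: [0, 1, 2, 3, 4, 5, 6, 7, 8].
  Class 2 (3 blocks): {0,3,7}; {2,4,8}; {1,5,6}. Points covered: [0, 1, 2, 3, 4, 5, 6, 7, 8].
  Class 3 (3 blocks): {0,1,4}; {6,7,8}; {2,3,5}. Points covered: [0, 1, 2, 3, 4, 5, 6, 7, 8].
  Class 4 (3 blocks): {0,2,6}; {1,3,8}; {4,5,7}. Points covered: [0, 1, 2, 3, 4, 5, 6, 7, 8].
All classes full (size 3)? YES. All classes cover every point? YES.
Resolvable? YES.

YES


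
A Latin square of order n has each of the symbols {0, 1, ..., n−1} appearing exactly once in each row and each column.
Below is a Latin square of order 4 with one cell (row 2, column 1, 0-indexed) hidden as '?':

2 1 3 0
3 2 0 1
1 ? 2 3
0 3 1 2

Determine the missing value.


Row 2 contains symbols [1, 2, 3] — missing [0].
Column 1 contains symbols [1, 2, 3] — missing [0].
The missing symbol must appear in both missing sets; intersection = [0].
Therefore the hidden value is 0.

Missing value = 0.


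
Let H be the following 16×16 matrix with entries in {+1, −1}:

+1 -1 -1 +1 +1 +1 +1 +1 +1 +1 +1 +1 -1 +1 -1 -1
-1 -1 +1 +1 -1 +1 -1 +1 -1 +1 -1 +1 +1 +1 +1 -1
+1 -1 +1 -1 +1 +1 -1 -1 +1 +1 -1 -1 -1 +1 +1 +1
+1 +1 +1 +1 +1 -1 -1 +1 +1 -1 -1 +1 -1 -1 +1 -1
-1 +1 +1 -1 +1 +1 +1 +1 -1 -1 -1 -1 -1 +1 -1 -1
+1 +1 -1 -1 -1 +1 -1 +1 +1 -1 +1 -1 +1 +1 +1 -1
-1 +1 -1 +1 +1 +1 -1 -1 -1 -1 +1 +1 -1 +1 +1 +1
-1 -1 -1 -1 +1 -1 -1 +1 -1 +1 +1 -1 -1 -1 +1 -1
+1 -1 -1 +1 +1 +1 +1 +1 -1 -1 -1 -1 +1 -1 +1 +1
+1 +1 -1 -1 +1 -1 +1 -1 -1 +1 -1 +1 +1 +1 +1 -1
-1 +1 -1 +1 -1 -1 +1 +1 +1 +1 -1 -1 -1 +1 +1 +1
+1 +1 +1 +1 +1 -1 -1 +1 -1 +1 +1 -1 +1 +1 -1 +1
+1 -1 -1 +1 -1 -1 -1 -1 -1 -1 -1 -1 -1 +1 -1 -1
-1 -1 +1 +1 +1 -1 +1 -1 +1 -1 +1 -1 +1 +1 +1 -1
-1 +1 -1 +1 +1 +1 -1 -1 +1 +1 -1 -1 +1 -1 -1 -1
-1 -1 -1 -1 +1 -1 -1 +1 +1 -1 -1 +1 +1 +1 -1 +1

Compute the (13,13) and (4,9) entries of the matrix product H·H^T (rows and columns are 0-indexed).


Row 4 of H: [-1, 1, 1, -1, 1, 1, 1, 1, -1, -1, -1, -1, -1, 1, -1, -1].
Row 9 of H: [1, 1, -1, -1, 1, -1, 1, -1, -1, 1, -1, 1, 1, 1, 1, -1].
Row 13 of H: [-1, -1, 1, 1, 1, -1, 1, -1, 1, -1, 1, -1, 1, 1, 1, -1].
(H·H^T)[13][13] = Σ_j H[13][j]·H[13][j] = (-1)² + (-1)² + (1)² + (1)² + (1)² + (-1)² + (1)² + (-1)² + (1)² + (-1)² + (1)² + (-1)² + (1)² + (1)² + (1)² + (-1)² = 1 + 1 + 1 + 1 + 1 + 1 + 1 + 1 + 1 + 1 + 1 + 1 + 1 + 1 + 1 + 1 = 16.
(H·H^T)[4][9] = Σ_j H[4][j]·H[9][j] = (-1)·(1) + (1)·(1) + (1)·(-1) + (-1)·(-1) + (1)·(1) + (1)·(-1) + (1)·(1) + (1)·(-1) + (-1)·(-1) + (-1)·(1) + (-1)·(-1) + (-1)·(1) + (-1)·(1) + (1)·(1) + (-1)·(1) + (-1)·(-1) = -1 + 1 + -1 + 1 + 1 + -1 + 1 + -1 + 1 + -1 + 1 + -1 + -1 + 1 + -1 + 1 = 0.
So rows 4 and 9 are orthogonal; the diagonal entry equals n = 16.

(13,13) entry = 16; (4,9) entry = 0.


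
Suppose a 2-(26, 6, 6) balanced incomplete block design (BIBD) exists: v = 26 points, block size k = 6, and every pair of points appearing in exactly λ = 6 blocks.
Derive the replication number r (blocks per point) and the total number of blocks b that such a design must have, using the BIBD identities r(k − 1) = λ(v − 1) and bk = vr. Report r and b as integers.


Any 2-(v, k, λ) BIBD satisfies two necessary conditions:
  (i)  Each point sits in r blocks, and counting incidences through any fixed point gives r(k − 1) = λ(v − 1), so r = λ(v − 1)/(k − 1).
  (ii) Total incidences bk = vr, so b = vr/k.
Step 1: r = λ(v − 1)/(k − 1) = 6·(26 − 1)/(6 − 1) = 6·25/5 = 150/5 = 30.
Step 2: b = vr/k = 26·30/6 = 780/6 = 130.
Check integrality: r = 30 ∈ Z ✓, b = 130 ∈ Z ✓.
(These identities are necessary conditions: they determine r and b for any design with these parameters, but do not by themselves prove that one exists.)

r = 30, b = 130.


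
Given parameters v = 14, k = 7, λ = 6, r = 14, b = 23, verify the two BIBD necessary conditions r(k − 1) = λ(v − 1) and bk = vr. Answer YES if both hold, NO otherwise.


Condition (i): r(k − 1) = 14·6 = 84; λ(v − 1) = 6·13 = 78. Match? NO.
Condition (ii): bk = 23·7 = 161; vr = 14·14 = 196. Match? NO.
Both conditions hold? NO.

NO


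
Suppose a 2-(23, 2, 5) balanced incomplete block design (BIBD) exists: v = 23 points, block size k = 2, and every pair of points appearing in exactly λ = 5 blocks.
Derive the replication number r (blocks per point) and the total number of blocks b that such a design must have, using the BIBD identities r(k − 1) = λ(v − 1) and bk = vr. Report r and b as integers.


Any 2-(v, k, λ) BIBD satisfies two necessary conditions:
  (i)  Each point sits in r blocks, and counting incidences through any fixed point gives r(k − 1) = λ(v − 1), so r = λ(v − 1)/(k − 1).
  (ii) Total incidences bk = vr, so b = vr/k.
Step 1: r = λ(v − 1)/(k − 1) = 5·(23 − 1)/(2 − 1) = 5·22/1 = 110/1 = 110.
Step 2: b = vr/k = 23·110/2 = 2530/2 = 1265.
Check integrality: r = 110 ∈ Z ✓, b = 1265 ∈ Z ✓.
(These identities are necessary conditions: they determine r and b for any design with these parameters, but do not by themselves prove that one exists.)

r = 110, b = 1265.


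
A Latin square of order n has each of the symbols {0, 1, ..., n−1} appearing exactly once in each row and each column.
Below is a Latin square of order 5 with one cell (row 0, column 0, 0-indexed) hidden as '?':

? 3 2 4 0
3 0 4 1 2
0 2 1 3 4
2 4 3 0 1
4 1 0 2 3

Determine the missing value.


Row 0 contains symbols [0, 2, 3, 4] — missing [1].
Column 0 contains symbols [0, 2, 3, 4] — missing [1].
The missing symbol must appear in both missing sets; intersection = [1].
Therefore the hidden value is 1.

Missing value = 1.


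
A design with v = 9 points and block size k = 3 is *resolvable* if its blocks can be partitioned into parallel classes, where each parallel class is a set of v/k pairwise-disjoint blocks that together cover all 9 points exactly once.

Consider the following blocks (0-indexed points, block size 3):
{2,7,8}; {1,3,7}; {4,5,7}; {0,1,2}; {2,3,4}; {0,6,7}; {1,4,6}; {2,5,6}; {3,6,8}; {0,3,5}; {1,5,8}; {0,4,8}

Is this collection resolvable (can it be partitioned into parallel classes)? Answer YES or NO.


v = 9, block size k = 3, number of blocks = 12.
For resolvability, blocks must partition into parallel classes of size v/k = 3.
Total blocks must therefore be a multiple of 3: 12 = 3·4 + 0 ⇒ divisible ✓.
Greedy packing gives 4 candidate class(es). Each should be a full parallel class (size 3, covers all 9 points).
  Class 1 (3 blocks): {2,7,8}; {1,4,6}; {0,3,5}. Points covered: [0, 1, 2, 3, 4, 5, 6, 7, 8].
  Class 2 (3 blocks): {1,3,7}; {2,5,6}; {0,4,8}. Points covered: [0, 1, 2, 3, 4, 5, 6, 7, 8].
  Class 3 (3 blocks): {4,5,7}; {0,1,2}; {3,6,8}. Points covered: [0, 1, 2, 3, 4, 5, 6, 7, 8].
  Class 4 (3 blocks): {2,3,4}; {0,6,7}; {1,5,8}. Points covered: [0, 1, 2, 3, 4, 5, 6, 7, 8].
All classes full (size 3)? YES. All classes cover every point? YES.
Resolvable? YES.

YES


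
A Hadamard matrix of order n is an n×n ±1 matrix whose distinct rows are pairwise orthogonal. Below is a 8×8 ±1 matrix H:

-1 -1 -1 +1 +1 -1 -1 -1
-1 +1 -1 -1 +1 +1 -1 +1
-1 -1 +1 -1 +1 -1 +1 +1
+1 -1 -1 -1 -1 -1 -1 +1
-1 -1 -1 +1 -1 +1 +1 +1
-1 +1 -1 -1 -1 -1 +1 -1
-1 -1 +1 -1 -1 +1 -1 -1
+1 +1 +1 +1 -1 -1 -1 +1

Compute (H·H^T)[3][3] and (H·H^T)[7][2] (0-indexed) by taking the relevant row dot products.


Row 2 of H: [-1, -1, 1, -1, 1, -1, 1, 1].
Row 3 of H: [1, -1, -1, -1, -1, -1, -1, 1].
Row 7 of H: [1, 1, 1, 1, -1, -1, -1, 1].
(H·H^T)[3][3] = Σ_j H[3][j]·H[3][j] = (1)² + (-1)² + (-1)² + (-1)² + (-1)² + (-1)² + (-1)² + (1)² = 1 + 1 + 1 + 1 + 1 + 1 + 1 + 1 = 8.
(H·H^T)[7][2] = Σ_j H[7][j]·H[2][j] = (1)·(-1) + (1)·(-1) + (1)·(1) + (1)·(-1) + (-1)·(1) + (-1)·(-1) + (-1)·(1) + (1)·(1) = -1 + -1 + 1 + -1 + -1 + 1 + -1 + 1 = -2.
Rows 7 and 2 are not orthogonal (dot product = -2 ≠ 0), so H is not a Hadamard matrix.

(3,3) entry = 8; (7,2) entry = -2.


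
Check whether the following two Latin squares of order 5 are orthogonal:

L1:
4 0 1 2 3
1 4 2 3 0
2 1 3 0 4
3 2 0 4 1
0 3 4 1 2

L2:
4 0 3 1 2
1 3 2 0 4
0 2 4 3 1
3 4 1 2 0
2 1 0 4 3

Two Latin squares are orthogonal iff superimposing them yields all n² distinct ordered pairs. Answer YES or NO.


Form the n² = 25 superimposed pairs (L1[i][j], L2[i][j]), row by row (rows and columns indexed from 0):
row 0: (4,4) (0,0) (1,3) (2,1) (3,2)
row 1: (1,1) (4,3) (2,2) (3,0) (0,4)
row 2: (2,0) (1,2) (3,4) (0,3) (4,1)
row 3: (3,3) (2,4) (0,1) (4,2) (1,0)
row 4: (0,2) (3,1) (4,0) (1,4) (2,3)
Orthogonality requires all 25 pairs distinct.
Check by first coordinate: for each symbol s of L1, list the L2 entries in the n cells where L1 = s; they must all differ.
  L1 = 0: L2 entries (in reading order) 0, 4, 3, 1, 2 — all 5 distinct ✓
  L1 = 1: L2 entries (in reading order) 3, 1, 2, 0, 4 — all 5 distinct ✓
  L1 = 2: L2 entries (in reading order) 1, 2, 0, 4, 3 — all 5 distinct ✓
  L1 = 3: L2 entries (in reading order) 2, 0, 4, 3, 1 — all 5 distinct ✓
  L1 = 4: L2 entries (in reading order) 4, 3, 1, 2, 0 — all 5 distinct ✓
Every symbol of L1 meets every symbol of L2 exactly once, so all 25 pairs are distinct (25 of 25).
Conclusion: YES.

YES


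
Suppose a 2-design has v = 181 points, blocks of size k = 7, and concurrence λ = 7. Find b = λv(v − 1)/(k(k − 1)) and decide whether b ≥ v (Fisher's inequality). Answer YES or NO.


r = λ(v − 1)/(k − 1) = 7·180/6 = 210.
b = vr/k = 181·210/7 = 5430.
Fisher's inequality: b ≥ v ⇔ 5430 ≥ 181? YES.

YES


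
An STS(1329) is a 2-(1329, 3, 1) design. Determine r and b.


An STS(v) is a 2-(v, 3, 1) BIBD: block size k = 3, λ = 1.
Replication: r(k − 1) = λ(v − 1) ⇒ r·2 = 1329 − 1 = 1328 ⇒ r = 664.
Block count: bk = vr ⇒ b·3 = 1329·664 = 882456 ⇒ b = 294152.

r = 664, b = 294152.


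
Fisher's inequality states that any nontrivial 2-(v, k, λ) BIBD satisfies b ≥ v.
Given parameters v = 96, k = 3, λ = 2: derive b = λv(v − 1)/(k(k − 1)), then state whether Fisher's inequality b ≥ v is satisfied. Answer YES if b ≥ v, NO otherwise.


b = λv(v − 1)/(k(k − 1)) = 2·96·95/(3·2) = 18240/6 = 3040.
Compare with v = 96: b ≥ v, so Fisher's inequality holds.

YES


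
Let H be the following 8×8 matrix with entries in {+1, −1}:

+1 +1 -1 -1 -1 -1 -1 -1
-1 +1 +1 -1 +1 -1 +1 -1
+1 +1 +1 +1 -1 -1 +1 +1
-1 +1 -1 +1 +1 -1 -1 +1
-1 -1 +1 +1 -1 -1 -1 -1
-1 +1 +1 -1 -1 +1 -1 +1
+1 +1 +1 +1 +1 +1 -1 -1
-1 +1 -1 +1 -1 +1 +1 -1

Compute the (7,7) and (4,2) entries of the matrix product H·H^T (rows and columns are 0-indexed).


Row 2 of H: [1, 1, 1, 1, -1, -1, 1, 1].
Row 4 of H: [-1, -1, 1, 1, -1, -1, -1, -1].
Row 7 of H: [-1, 1, -1, 1, -1, 1, 1, -1].
(H·H^T)[7][7] = Σ_j H[7][j]·H[7][j] = (-1)² + (1)² + (-1)² + (1)² + (-1)² + (1)² + (1)² + (-1)² = 1 + 1 + 1 + 1 + 1 + 1 + 1 + 1 = 8.
(H·H^T)[4][2] = Σ_j H[4][j]·H[2][j] = (-1)·(1) + (-1)·(1) + (1)·(1) + (1)·(1) + (-1)·(-1) + (-1)·(-1) + (-1)·(1) + (-1)·(1) = -1 + -1 + 1 + 1 + 1 + 1 + -1 + -1 = 0.
So rows 4 and 2 are orthogonal; the diagonal entry equals n = 8.

(7,7) entry = 8; (4,2) entry = 0.


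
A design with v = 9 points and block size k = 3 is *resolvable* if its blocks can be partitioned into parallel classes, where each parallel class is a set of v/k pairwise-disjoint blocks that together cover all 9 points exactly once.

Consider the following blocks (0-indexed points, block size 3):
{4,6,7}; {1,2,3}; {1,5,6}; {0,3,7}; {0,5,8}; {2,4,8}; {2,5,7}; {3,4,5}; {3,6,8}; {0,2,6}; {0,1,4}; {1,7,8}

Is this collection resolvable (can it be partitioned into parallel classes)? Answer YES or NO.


v = 9, block size k = 3, number of blocks = 12.
For resolvability, blocks must partition into parallel classes of size v/k = 3.
Total blocks must therefore be a multiple of 3: 12 = 3·4 + 0 ⇒ divisible ✓.
Greedy packing gives 4 candidate class(es). Each should be a full parallel class (size 3, covers all 9 points).
  Class 1 (3 blocks): {4,6,7}; {1,2,3}; {0,5,8}. Points covered: [0, 1, 2, 3, 4, 5, 6, 7, 8].
  Class 2 (3 blocks): {1,5,6}; {0,3,7}; {2,4,8}. Points covered: [0, 1, 2, 3, 4, 5, 6, 7, 8].
  Class 3 (3 blocks): {2,5,7}; {3,6,8}; {0,1,4}. Points covered: [0, 1, 2, 3, 4, 5, 6, 7, 8].
  Class 4 (3 blocks): {3,4,5}; {0,2,6}; {1,7,8}. Points covered: [0, 1, 2, 3, 4, 5, 6, 7, 8].
All classes full (size 3)? YES. All classes cover every point? YES.
Resolvable? YES.

YES


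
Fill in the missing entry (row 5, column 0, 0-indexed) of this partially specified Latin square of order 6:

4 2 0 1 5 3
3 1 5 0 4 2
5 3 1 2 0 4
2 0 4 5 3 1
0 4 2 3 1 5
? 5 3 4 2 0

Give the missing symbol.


Row 5 contains symbols [0, 2, 3, 4, 5] — missing [1].
Column 0 contains symbols [0, 2, 3, 4, 5] — missing [1].
The missing symbol must appear in both missing sets; intersection = [1].
Therefore the hidden value is 1.

Missing value = 1.


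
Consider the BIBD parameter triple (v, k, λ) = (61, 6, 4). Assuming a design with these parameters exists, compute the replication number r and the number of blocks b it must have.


Any 2-(v, k, λ) BIBD satisfies two necessary conditions:
  (i)  Each point sits in r blocks, and counting incidences through any fixed point gives r(k − 1) = λ(v − 1), so r = λ(v − 1)/(k − 1).
  (ii) Total incidences bk = vr, so b = vr/k.
Step 1: r = λ(v − 1)/(k − 1) = 4·(61 − 1)/(6 − 1) = 4·60/5 = 240/5 = 48.
Step 2: b = vr/k = 61·48/6 = 2928/6 = 488.
Check integrality: r = 48 ∈ Z ✓, b = 488 ∈ Z ✓.
(These identities are necessary conditions: they determine r and b for any design with these parameters, but do not by themselves prove that one exists.)

r = 48, b = 488.


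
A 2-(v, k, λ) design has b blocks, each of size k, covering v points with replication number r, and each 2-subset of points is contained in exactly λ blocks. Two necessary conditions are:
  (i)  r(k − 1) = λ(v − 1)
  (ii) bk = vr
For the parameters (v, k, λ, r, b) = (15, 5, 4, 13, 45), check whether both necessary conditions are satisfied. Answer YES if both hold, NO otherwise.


Condition (i): r(k − 1) = 13·4 = 52; λ(v − 1) = 4·14 = 56. Match? NO.
Condition (ii): bk = 45·5 = 225; vr = 15·13 = 195. Match? NO.
Both conditions hold? NO.

NO


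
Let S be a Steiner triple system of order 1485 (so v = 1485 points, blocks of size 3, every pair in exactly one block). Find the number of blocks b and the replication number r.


An STS(v) is a 2-(v, 3, 1) BIBD: block size k = 3, λ = 1.
Replication: r(k − 1) = λ(v − 1) ⇒ r·2 = 1485 − 1 = 1484 ⇒ r = 742.
Block count: bk = vr ⇒ b·3 = 1485·742 = 1101870 ⇒ b = 367290.
(Check via b = v(v − 1)/6 = 1485·1484/6 = 2203740/6 = 367290.)

r = 742, b = 367290.


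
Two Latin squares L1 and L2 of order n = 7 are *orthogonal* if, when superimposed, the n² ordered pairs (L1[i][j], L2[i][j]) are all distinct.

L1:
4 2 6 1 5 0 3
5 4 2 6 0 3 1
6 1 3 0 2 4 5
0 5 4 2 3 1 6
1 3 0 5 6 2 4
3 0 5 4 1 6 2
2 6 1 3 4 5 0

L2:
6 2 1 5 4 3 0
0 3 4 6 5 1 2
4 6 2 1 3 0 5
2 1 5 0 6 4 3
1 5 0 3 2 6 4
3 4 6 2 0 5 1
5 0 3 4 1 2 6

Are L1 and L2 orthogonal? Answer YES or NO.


Form the n² = 49 superimposed pairs (L1[i][j], L2[i][j]), row by row (rows and columns indexed from 0):
row 0: (4,6) (2,2) (6,1) (1,5) (5,4) (0,3) (3,0)
row 1: (5,0) (4,3) (2,4) (6,6) (0,5) (3,1) (1,2)
row 2: (6,4) (1,6) (3,2) (0,1) (2,3) (4,0) (5,5)
row 3: (0,2) (5,1) (4,5) (2,0) (3,6) (1,4) (6,3)
row 4: (1,1) (3,5) (0,0) (5,3) (6,2) (2,6) (4,4)
row 5: (3,3) (0,4) (5,6) (4,2) (1,0) (6,5) (2,1)
row 6: (2,5) (6,0) (1,3) (3,4) (4,1) (5,2) (0,6)
Orthogonality requires all 49 pairs distinct.
Check by first coordinate: for each symbol s of L1, list the L2 entries in the n cells where L1 = s; they must all differ.
  L1 = 0: L2 entries (in reading order) 3, 5, 1, 2, 0, 4, 6 — all 7 distinct ✓
  L1 = 1: L2 entries (in reading order) 5, 2, 6, 4, 1, 0, 3 — all 7 distinct ✓
  L1 = 2: L2 entries (in reading order) 2, 4, 3, 0, 6, 1, 5 — all 7 distinct ✓
  L1 = 3: L2 entries (in reading order) 0, 1, 2, 6, 5, 3, 4 — all 7 distinct ✓
  L1 = 4: L2 entries (in reading order) 6, 3, 0, 5, 4, 2, 1 — all 7 distinct ✓
  L1 = 5: L2 entries (in reading order) 4, 0, 5, 1, 3, 6, 2 — all 7 distinct ✓
  L1 = 6: L2 entries (in reading order) 1, 6, 4, 3, 2, 5, 0 — all 7 distinct ✓
Every symbol of L1 meets every symbol of L2 exactly once, so all 49 pairs are distinct (49 of 49).
Conclusion: YES.

YES


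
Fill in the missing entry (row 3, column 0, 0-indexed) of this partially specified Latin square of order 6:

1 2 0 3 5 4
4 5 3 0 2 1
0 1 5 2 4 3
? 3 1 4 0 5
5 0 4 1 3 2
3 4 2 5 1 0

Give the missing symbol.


Row 3 contains symbols [0, 1, 3, 4, 5] — missing [2].
Column 0 contains symbols [0, 1, 3, 4, 5] — missing [2].
The missing symbol must appear in both missing sets; intersection = [2].
Therefore the hidden value is 2.

Missing value = 2.


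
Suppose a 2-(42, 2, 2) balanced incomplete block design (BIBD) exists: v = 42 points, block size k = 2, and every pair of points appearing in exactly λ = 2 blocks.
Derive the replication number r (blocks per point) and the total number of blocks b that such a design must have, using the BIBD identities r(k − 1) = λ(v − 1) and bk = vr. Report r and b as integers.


Any 2-(v, k, λ) BIBD satisfies two necessary conditions:
  (i)  Each point sits in r blocks, and counting incidences through any fixed point gives r(k − 1) = λ(v − 1), so r = λ(v − 1)/(k − 1).
  (ii) Total incidences bk = vr, so b = vr/k.
Step 1: r = λ(v − 1)/(k − 1) = 2·(42 − 1)/(2 − 1) = 2·41/1 = 82/1 = 82.
Step 2: b = vr/k = 42·82/2 = 3444/2 = 1722.
Check integrality: r = 82 ∈ Z ✓, b = 1722 ∈ Z ✓.
(These identities are necessary conditions: they determine r and b for any design with these parameters, but do not by themselves prove that one exists.)

r = 82, b = 1722.


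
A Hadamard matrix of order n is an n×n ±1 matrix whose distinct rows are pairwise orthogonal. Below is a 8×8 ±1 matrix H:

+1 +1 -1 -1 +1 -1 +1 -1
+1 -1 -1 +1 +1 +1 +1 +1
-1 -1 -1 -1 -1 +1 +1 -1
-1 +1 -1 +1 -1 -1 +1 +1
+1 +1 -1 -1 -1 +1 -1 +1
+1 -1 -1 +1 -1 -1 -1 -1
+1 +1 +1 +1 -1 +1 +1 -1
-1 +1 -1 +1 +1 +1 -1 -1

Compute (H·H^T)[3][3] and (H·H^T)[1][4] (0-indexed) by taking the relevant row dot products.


Row 1 of H: [1, -1, -1, 1, 1, 1, 1, 1].
Row 3 of H: [-1, 1, -1, 1, -1, -1, 1, 1].
Row 4 of H: [1, 1, -1, -1, -1, 1, -1, 1].
(H·H^T)[3][3] = Σ_j H[3][j]·H[3][j] = (-1)² + (1)² + (-1)² + (1)² + (-1)² + (-1)² + (1)² + (1)² = 1 + 1 + 1 + 1 + 1 + 1 + 1 + 1 = 8.
(H·H^T)[1][4] = Σ_j H[1][j]·H[4][j] = (1)·(1) + (-1)·(1) + (-1)·(-1) + (1)·(-1) + (1)·(-1) + (1)·(1) + (1)·(-1) + (1)·(1) = 1 + -1 + 1 + -1 + -1 + 1 + -1 + 1 = 0.
So rows 1 and 4 are orthogonal; the diagonal entry equals n = 8.

(3,3) entry = 8; (1,4) entry = 0.


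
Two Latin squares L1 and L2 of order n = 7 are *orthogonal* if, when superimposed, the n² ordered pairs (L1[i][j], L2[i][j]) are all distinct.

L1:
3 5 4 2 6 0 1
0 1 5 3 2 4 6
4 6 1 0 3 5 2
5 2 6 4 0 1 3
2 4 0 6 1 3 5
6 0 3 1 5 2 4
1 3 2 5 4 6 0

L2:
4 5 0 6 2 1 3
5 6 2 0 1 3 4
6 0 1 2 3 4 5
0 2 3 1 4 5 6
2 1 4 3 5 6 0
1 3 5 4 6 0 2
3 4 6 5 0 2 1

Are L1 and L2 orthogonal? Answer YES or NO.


Form the n² = 49 superimposed pairs (L1[i][j], L2[i][j]), row by row (rows and columns indexed from 0):
row 0: (3,4) (5,5) (4,0) (2,6) (6,2) (0,1) (1,3)
row 1: (0,5) (1,6) (5,2) (3,0) (2,1) (4,3) (6,4)
row 2: (4,6) (6,0) (1,1) (0,2) (3,3) (5,4) (2,5)
row 3: (5,0) (2,2) (6,3) (4,1) (0,4) (1,5) (3,6)
row 4: (2,2) (4,1) (0,4) (6,3) (1,5) (3,6) (5,0)
row 5: (6,1) (0,3) (3,5) (1,4) (5,6) (2,0) (4,2)
row 6: (1,3) (3,4) (2,6) (5,5) (4,0) (6,2) (0,1)
Orthogonality requires all 49 pairs distinct.
But the pair (2,2) repeats: cell (3,1) has L1 = 2, L2 = 2, and cell (4,0) has L1 = 2, L2 = 2.
A repeated pair means some other pair never occurs (only 35 distinct pairs out of 49), so the squares are not orthogonal.
Conclusion: NO.

NO


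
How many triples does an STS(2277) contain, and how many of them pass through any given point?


An STS(v) is a 2-(v, 3, 1) BIBD: block size k = 3, λ = 1.
Replication: r(k − 1) = λ(v − 1) ⇒ r·2 = 2277 − 1 = 2276 ⇒ r = 1138.
Block count: b = v(v − 1)/6 = 2277·2276/6 = 5182452/6 = 863742.
(Check via bk = vr: 863742·3 = 2591226 = 2277·1138 = 2591226 ✓.)

r = 1138, b = 863742.
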